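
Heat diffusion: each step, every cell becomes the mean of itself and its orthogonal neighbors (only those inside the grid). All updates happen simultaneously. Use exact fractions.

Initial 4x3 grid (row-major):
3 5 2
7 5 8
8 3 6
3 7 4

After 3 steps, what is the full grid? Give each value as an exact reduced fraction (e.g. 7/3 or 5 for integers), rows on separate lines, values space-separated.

Answer: 3617/720 7827/1600 3547/720
6349/1200 10389/2000 6199/1200
6449/1200 32497/6000 18947/3600
3911/720 75173/14400 11503/2160

Derivation:
After step 1:
  5 15/4 5
  23/4 28/5 21/4
  21/4 29/5 21/4
  6 17/4 17/3
After step 2:
  29/6 387/80 14/3
  27/5 523/100 211/40
  57/10 523/100 659/120
  31/6 1303/240 91/18
After step 3:
  3617/720 7827/1600 3547/720
  6349/1200 10389/2000 6199/1200
  6449/1200 32497/6000 18947/3600
  3911/720 75173/14400 11503/2160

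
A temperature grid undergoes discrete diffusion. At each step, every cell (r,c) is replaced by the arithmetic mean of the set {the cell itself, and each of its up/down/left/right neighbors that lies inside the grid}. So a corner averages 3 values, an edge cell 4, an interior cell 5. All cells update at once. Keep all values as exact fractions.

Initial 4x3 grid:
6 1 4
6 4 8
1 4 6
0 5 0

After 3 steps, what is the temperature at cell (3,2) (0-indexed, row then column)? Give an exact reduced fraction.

Step 1: cell (3,2) = 11/3
Step 2: cell (3,2) = 125/36
Step 3: cell (3,2) = 1565/432
Full grid after step 3:
  8891/2160 62327/14400 9731/2160
  3547/900 25213/6000 1018/225
  989/300 22423/6000 7309/1800
  137/48 44657/14400 1565/432

Answer: 1565/432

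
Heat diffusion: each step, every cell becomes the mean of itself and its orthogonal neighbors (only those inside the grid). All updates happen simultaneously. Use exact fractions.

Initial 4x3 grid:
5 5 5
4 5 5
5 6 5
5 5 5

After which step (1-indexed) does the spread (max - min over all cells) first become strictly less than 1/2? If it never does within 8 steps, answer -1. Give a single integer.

Answer: 2

Derivation:
Step 1: max=21/4, min=14/3, spread=7/12
Step 2: max=31/6, min=173/36, spread=13/36
  -> spread < 1/2 first at step 2
Step 3: max=1847/360, min=2099/432, spread=587/2160
Step 4: max=221423/43200, min=317437/64800, spread=5879/25920
Step 5: max=13229707/2592000, min=2395351/486000, spread=272701/1555200
Step 6: max=791697893/155520000, min=577142651/116640000, spread=2660923/18662400
Step 7: max=47375078287/9331200000, min=34739875009/6998400000, spread=126629393/1119744000
Step 8: max=2836865249933/559872000000, min=2089156787231/419904000000, spread=1231748807/13436928000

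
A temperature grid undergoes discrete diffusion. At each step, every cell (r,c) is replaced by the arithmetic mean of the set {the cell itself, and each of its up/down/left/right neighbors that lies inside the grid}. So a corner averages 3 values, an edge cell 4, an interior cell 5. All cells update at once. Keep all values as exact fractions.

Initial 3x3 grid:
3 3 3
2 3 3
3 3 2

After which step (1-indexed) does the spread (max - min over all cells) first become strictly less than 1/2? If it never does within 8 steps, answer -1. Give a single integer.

Step 1: max=3, min=8/3, spread=1/3
  -> spread < 1/2 first at step 1
Step 2: max=35/12, min=653/240, spread=47/240
Step 3: max=229/80, min=2939/1080, spread=61/432
Step 4: max=122767/43200, min=177763/64800, spread=511/5184
Step 5: max=7316149/2592000, min=10704911/3888000, spread=4309/62208
Step 6: max=145821901/51840000, min=644856367/233280000, spread=36295/746496
Step 7: max=26172750941/9331200000, min=38781356099/13996800000, spread=305773/8957952
Step 8: max=1567634070527/559872000000, min=2331326488603/839808000000, spread=2575951/107495424

Answer: 1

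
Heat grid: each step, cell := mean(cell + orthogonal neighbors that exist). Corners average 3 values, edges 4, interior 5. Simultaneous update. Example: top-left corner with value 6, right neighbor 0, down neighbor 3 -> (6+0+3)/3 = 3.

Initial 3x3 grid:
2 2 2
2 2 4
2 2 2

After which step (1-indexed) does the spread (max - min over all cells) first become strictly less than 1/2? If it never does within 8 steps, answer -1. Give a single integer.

Step 1: max=8/3, min=2, spread=2/3
Step 2: max=307/120, min=2, spread=67/120
Step 3: max=2597/1080, min=207/100, spread=1807/5400
  -> spread < 1/2 first at step 3
Step 4: max=1021963/432000, min=5761/2700, spread=33401/144000
Step 5: max=9005933/3888000, min=583391/270000, spread=3025513/19440000
Step 6: max=3575326867/1555200000, min=31555949/14400000, spread=53531/497664
Step 7: max=212656925849/93312000000, min=8567116051/3888000000, spread=450953/5971968
Step 8: max=12706343560603/5598720000000, min=1034128610519/466560000000, spread=3799043/71663616

Answer: 3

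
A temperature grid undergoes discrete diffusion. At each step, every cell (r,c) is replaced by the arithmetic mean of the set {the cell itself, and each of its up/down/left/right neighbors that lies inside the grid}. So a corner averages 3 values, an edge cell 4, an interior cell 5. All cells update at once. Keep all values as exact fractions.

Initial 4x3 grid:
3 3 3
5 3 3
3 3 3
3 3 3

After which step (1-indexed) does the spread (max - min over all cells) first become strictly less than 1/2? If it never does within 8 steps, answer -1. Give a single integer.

Step 1: max=11/3, min=3, spread=2/3
Step 2: max=211/60, min=3, spread=31/60
Step 3: max=1831/540, min=3, spread=211/540
  -> spread < 1/2 first at step 3
Step 4: max=178897/54000, min=2747/900, spread=14077/54000
Step 5: max=1598407/486000, min=165683/54000, spread=5363/24300
Step 6: max=47480809/14580000, min=92869/30000, spread=93859/583200
Step 7: max=2834674481/874800000, min=151136467/48600000, spread=4568723/34992000
Step 8: max=169244435629/52488000000, min=4555618889/1458000000, spread=8387449/83980800

Answer: 3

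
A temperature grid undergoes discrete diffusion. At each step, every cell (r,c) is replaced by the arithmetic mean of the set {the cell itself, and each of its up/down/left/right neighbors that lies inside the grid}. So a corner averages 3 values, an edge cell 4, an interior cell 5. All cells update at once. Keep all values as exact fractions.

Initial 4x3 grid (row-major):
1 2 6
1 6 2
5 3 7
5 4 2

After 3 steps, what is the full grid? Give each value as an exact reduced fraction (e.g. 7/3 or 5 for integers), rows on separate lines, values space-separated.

Answer: 2989/1080 49331/14400 3829/1080
24503/7200 20299/6000 29453/7200
25873/7200 2067/500 28223/7200
1781/432 9421/2400 1825/432

Derivation:
After step 1:
  4/3 15/4 10/3
  13/4 14/5 21/4
  7/2 5 7/2
  14/3 7/2 13/3
After step 2:
  25/9 673/240 37/9
  653/240 401/100 893/240
  197/48 183/50 217/48
  35/9 35/8 34/9
After step 3:
  2989/1080 49331/14400 3829/1080
  24503/7200 20299/6000 29453/7200
  25873/7200 2067/500 28223/7200
  1781/432 9421/2400 1825/432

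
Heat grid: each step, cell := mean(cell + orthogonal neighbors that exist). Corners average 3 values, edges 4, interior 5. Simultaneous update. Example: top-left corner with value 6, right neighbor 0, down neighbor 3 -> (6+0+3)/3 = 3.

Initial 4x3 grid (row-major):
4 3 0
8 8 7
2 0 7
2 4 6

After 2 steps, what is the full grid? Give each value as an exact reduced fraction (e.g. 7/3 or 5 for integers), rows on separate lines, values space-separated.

After step 1:
  5 15/4 10/3
  11/2 26/5 11/2
  3 21/5 5
  8/3 3 17/3
After step 2:
  19/4 1037/240 151/36
  187/40 483/100 571/120
  461/120 102/25 611/120
  26/9 233/60 41/9

Answer: 19/4 1037/240 151/36
187/40 483/100 571/120
461/120 102/25 611/120
26/9 233/60 41/9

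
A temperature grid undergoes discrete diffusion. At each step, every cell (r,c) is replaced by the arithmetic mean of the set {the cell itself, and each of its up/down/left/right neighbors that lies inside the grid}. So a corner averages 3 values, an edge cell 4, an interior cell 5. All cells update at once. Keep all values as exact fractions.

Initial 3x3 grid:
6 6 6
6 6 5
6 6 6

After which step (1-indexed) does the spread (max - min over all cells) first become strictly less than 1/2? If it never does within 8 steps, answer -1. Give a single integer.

Answer: 1

Derivation:
Step 1: max=6, min=17/3, spread=1/3
  -> spread < 1/2 first at step 1
Step 2: max=6, min=1373/240, spread=67/240
Step 3: max=1193/200, min=12523/2160, spread=1807/10800
Step 4: max=32039/5400, min=5026037/864000, spread=33401/288000
Step 5: max=3196609/540000, min=45426067/7776000, spread=3025513/38880000
Step 6: max=170044051/28800000, min=18197473133/3110400000, spread=53531/995328
Step 7: max=45864883949/7776000000, min=1093711074151/186624000000, spread=450953/11943936
Step 8: max=5497711389481/933120000000, min=65675736439397/11197440000000, spread=3799043/143327232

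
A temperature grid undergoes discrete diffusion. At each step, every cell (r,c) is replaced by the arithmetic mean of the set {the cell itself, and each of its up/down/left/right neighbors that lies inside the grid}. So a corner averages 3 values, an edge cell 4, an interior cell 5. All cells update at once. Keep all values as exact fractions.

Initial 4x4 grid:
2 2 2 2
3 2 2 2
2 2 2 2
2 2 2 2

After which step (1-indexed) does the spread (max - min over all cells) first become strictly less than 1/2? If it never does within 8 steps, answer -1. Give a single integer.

Step 1: max=7/3, min=2, spread=1/3
  -> spread < 1/2 first at step 1
Step 2: max=271/120, min=2, spread=31/120
Step 3: max=2371/1080, min=2, spread=211/1080
Step 4: max=232843/108000, min=2, spread=16843/108000
Step 5: max=2082643/972000, min=18079/9000, spread=130111/972000
Step 6: max=61962367/29160000, min=1087159/540000, spread=3255781/29160000
Step 7: max=1849953691/874800000, min=1091107/540000, spread=82360351/874800000
Step 8: max=55239316891/26244000000, min=196906441/97200000, spread=2074577821/26244000000

Answer: 1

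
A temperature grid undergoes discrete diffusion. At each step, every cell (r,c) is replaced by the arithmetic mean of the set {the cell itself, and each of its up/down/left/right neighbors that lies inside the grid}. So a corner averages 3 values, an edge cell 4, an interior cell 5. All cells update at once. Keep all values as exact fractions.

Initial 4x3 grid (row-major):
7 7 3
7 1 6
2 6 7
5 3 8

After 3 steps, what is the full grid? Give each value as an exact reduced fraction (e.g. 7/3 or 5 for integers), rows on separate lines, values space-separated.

Answer: 3893/720 35897/7200 5647/1080
11519/2400 31361/6000 17791/3600
34937/7200 28421/6000 3301/600
9623/2160 37157/7200 1913/360

Derivation:
After step 1:
  7 9/2 16/3
  17/4 27/5 17/4
  5 19/5 27/4
  10/3 11/2 6
After step 2:
  21/4 667/120 169/36
  433/80 111/25 163/30
  983/240 529/100 26/5
  83/18 559/120 73/12
After step 3:
  3893/720 35897/7200 5647/1080
  11519/2400 31361/6000 17791/3600
  34937/7200 28421/6000 3301/600
  9623/2160 37157/7200 1913/360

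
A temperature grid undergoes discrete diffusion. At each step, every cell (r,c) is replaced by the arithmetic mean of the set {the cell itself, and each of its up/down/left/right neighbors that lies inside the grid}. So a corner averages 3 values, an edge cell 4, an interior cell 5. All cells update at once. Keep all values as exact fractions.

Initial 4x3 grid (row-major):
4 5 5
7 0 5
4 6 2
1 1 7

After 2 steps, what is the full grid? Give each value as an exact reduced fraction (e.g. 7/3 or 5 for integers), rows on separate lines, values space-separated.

After step 1:
  16/3 7/2 5
  15/4 23/5 3
  9/2 13/5 5
  2 15/4 10/3
After step 2:
  151/36 553/120 23/6
  1091/240 349/100 22/5
  257/80 409/100 209/60
  41/12 701/240 145/36

Answer: 151/36 553/120 23/6
1091/240 349/100 22/5
257/80 409/100 209/60
41/12 701/240 145/36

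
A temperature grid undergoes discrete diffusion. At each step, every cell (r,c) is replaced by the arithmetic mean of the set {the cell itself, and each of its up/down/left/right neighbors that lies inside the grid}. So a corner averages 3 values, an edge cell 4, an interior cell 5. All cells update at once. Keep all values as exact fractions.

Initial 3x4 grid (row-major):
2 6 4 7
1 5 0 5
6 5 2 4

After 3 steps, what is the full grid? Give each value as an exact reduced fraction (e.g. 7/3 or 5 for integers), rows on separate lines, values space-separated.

After step 1:
  3 17/4 17/4 16/3
  7/2 17/5 16/5 4
  4 9/2 11/4 11/3
After step 2:
  43/12 149/40 511/120 163/36
  139/40 377/100 88/25 81/20
  4 293/80 847/240 125/36
After step 3:
  647/180 4601/1200 3607/900 4621/1080
  8897/2400 7261/2000 7651/2000 1557/400
  297/80 8977/2400 25531/7200 7957/2160

Answer: 647/180 4601/1200 3607/900 4621/1080
8897/2400 7261/2000 7651/2000 1557/400
297/80 8977/2400 25531/7200 7957/2160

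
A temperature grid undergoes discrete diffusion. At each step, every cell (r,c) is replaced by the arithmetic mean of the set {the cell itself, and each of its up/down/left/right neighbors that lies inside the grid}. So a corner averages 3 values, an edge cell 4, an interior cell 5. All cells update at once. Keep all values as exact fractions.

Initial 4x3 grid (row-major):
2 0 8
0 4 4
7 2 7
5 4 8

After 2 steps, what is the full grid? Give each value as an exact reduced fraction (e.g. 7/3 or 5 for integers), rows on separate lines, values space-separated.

Answer: 89/36 61/24 53/12
113/48 193/50 17/4
1013/240 203/50 83/15
163/36 1273/240 49/9

Derivation:
After step 1:
  2/3 7/2 4
  13/4 2 23/4
  7/2 24/5 21/4
  16/3 19/4 19/3
After step 2:
  89/36 61/24 53/12
  113/48 193/50 17/4
  1013/240 203/50 83/15
  163/36 1273/240 49/9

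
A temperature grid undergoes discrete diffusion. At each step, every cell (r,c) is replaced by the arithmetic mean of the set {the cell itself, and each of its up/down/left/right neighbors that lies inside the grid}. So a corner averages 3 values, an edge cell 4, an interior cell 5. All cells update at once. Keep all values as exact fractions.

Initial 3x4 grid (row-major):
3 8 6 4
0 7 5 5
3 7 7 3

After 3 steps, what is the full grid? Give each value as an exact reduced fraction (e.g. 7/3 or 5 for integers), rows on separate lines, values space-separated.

After step 1:
  11/3 6 23/4 5
  13/4 27/5 6 17/4
  10/3 6 11/2 5
After step 2:
  155/36 1249/240 91/16 5
  313/80 533/100 269/50 81/16
  151/36 607/120 45/8 59/12
After step 3:
  604/135 36949/7200 12763/2400 21/4
  7097/1600 4977/1000 5417/1000 24431/4800
  9479/2160 18187/3600 1049/200 749/144

Answer: 604/135 36949/7200 12763/2400 21/4
7097/1600 4977/1000 5417/1000 24431/4800
9479/2160 18187/3600 1049/200 749/144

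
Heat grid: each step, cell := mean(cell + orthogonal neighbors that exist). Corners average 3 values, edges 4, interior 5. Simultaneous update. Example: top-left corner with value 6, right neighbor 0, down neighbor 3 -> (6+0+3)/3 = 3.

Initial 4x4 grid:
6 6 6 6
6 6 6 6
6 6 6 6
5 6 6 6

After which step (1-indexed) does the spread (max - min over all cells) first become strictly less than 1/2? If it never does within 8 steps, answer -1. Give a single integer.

Answer: 1

Derivation:
Step 1: max=6, min=17/3, spread=1/3
  -> spread < 1/2 first at step 1
Step 2: max=6, min=103/18, spread=5/18
Step 3: max=6, min=1255/216, spread=41/216
Step 4: max=6, min=37837/6480, spread=1043/6480
Step 5: max=6, min=1140847/194400, spread=25553/194400
Step 6: max=107921/18000, min=34320541/5832000, spread=645863/5832000
Step 7: max=719029/120000, min=1032118309/174960000, spread=16225973/174960000
Step 8: max=323299/54000, min=31015322017/5248800000, spread=409340783/5248800000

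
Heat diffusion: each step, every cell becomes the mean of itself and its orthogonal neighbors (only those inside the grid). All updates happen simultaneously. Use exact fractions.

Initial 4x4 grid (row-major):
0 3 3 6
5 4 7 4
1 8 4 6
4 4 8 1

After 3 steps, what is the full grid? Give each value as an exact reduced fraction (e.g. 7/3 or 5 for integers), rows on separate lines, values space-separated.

After step 1:
  8/3 5/2 19/4 13/3
  5/2 27/5 22/5 23/4
  9/2 21/5 33/5 15/4
  3 6 17/4 5
After step 2:
  23/9 919/240 959/240 89/18
  113/30 19/5 269/50 547/120
  71/20 267/50 116/25 211/40
  9/2 349/80 437/80 13/3
After step 3:
  7309/2160 1021/288 32669/7200 9719/2160
  2461/720 26539/6000 26849/6000 9071/1800
  5147/1200 8677/2000 10439/2000 2821/600
  331/80 3933/800 11279/2400 3617/720

Answer: 7309/2160 1021/288 32669/7200 9719/2160
2461/720 26539/6000 26849/6000 9071/1800
5147/1200 8677/2000 10439/2000 2821/600
331/80 3933/800 11279/2400 3617/720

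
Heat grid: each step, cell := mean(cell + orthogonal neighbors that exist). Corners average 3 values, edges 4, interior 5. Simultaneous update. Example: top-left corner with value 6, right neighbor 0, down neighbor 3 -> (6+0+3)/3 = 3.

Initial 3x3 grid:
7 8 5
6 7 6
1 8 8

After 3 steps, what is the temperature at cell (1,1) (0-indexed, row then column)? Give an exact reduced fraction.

Answer: 3871/600

Derivation:
Step 1: cell (1,1) = 7
Step 2: cell (1,1) = 63/10
Step 3: cell (1,1) = 3871/600
Full grid after step 3:
  115/18 18671/2880 2893/432
  1929/320 3871/600 9443/1440
  95/16 4439/720 1421/216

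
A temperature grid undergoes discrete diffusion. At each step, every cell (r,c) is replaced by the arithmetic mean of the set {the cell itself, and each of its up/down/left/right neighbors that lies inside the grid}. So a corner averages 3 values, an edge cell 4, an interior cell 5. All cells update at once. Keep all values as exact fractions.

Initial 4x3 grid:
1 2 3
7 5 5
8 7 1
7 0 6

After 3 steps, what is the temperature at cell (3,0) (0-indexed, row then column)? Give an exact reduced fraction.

Step 1: cell (3,0) = 5
Step 2: cell (3,0) = 23/4
Step 3: cell (3,0) = 1837/360
Full grid after step 3:
  9137/2160 53303/14400 497/135
  16777/3600 13541/3000 27479/7200
  3257/600 27257/6000 30959/7200
  1837/360 2159/450 8537/2160

Answer: 1837/360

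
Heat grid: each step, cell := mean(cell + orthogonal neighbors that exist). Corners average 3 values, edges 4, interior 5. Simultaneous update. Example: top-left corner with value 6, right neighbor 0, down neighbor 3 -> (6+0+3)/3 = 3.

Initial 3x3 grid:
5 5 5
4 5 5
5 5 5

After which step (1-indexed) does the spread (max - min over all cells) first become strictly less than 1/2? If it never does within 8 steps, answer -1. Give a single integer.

Answer: 1

Derivation:
Step 1: max=5, min=14/3, spread=1/3
  -> spread < 1/2 first at step 1
Step 2: max=5, min=1133/240, spread=67/240
Step 3: max=993/200, min=10363/2160, spread=1807/10800
Step 4: max=26639/5400, min=4162037/864000, spread=33401/288000
Step 5: max=2656609/540000, min=37650067/7776000, spread=3025513/38880000
Step 6: max=141244051/28800000, min=15087073133/3110400000, spread=53531/995328
Step 7: max=38088883949/7776000000, min=907087074151/186624000000, spread=450953/11943936
Step 8: max=4564591389481/933120000000, min=54478296439397/11197440000000, spread=3799043/143327232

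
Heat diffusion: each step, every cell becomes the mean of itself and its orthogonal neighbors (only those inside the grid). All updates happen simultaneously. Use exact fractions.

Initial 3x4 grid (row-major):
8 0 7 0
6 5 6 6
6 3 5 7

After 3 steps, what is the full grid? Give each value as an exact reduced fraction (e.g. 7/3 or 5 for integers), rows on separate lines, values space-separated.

Answer: 1045/216 34723/7200 31583/7200 2507/540
74801/14400 14237/3000 7511/1500 69391/14400
241/48 388/75 6043/1200 3841/720

Derivation:
After step 1:
  14/3 5 13/4 13/3
  25/4 4 29/5 19/4
  5 19/4 21/4 6
After step 2:
  191/36 203/48 1103/240 37/9
  239/48 129/25 461/100 1253/240
  16/3 19/4 109/20 16/3
After step 3:
  1045/216 34723/7200 31583/7200 2507/540
  74801/14400 14237/3000 7511/1500 69391/14400
  241/48 388/75 6043/1200 3841/720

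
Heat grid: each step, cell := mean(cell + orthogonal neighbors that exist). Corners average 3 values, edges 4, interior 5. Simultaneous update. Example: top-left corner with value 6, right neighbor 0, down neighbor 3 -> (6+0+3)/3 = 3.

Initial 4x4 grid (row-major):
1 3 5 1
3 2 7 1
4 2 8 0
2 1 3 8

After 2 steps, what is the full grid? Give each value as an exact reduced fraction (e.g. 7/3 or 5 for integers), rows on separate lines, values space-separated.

After step 1:
  7/3 11/4 4 7/3
  5/2 17/5 23/5 9/4
  11/4 17/5 4 17/4
  7/3 2 5 11/3
After step 2:
  91/36 749/240 821/240 103/36
  659/240 333/100 73/20 403/120
  659/240 311/100 17/4 85/24
  85/36 191/60 11/3 155/36

Answer: 91/36 749/240 821/240 103/36
659/240 333/100 73/20 403/120
659/240 311/100 17/4 85/24
85/36 191/60 11/3 155/36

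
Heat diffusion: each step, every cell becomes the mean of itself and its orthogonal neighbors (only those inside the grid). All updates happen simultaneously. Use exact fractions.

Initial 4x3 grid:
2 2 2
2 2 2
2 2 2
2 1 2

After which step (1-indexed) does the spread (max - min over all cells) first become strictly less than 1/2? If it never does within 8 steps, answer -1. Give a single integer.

Answer: 1

Derivation:
Step 1: max=2, min=5/3, spread=1/3
  -> spread < 1/2 first at step 1
Step 2: max=2, min=413/240, spread=67/240
Step 3: max=2, min=3883/2160, spread=437/2160
Step 4: max=1991/1000, min=1570469/864000, spread=29951/172800
Step 5: max=6671/3375, min=14336179/7776000, spread=206761/1555200
Step 6: max=10634329/5400000, min=5764604429/3110400000, spread=14430763/124416000
Step 7: max=846347273/432000000, min=348140258311/186624000000, spread=139854109/1492992000
Step 8: max=75908771023/38880000000, min=20972408109749/11197440000000, spread=7114543559/89579520000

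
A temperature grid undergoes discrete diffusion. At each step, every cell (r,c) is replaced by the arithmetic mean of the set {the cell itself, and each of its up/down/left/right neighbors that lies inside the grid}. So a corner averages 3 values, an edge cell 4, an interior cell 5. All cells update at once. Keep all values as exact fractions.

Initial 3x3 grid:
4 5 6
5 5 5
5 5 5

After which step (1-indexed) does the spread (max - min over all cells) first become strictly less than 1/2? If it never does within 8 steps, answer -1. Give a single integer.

Step 1: max=16/3, min=14/3, spread=2/3
Step 2: max=187/36, min=173/36, spread=7/18
  -> spread < 1/2 first at step 2
Step 3: max=2209/432, min=2111/432, spread=49/216
Step 4: max=35071/6912, min=34049/6912, spread=511/3456
Step 5: max=419029/82944, min=410411/82944, spread=4309/41472
Step 6: max=5012935/995328, min=4940345/995328, spread=36295/497664
Step 7: max=60025453/11943936, min=59413907/11943936, spread=305773/5971968
Step 8: max=719212111/143327232, min=714060209/143327232, spread=2575951/71663616

Answer: 2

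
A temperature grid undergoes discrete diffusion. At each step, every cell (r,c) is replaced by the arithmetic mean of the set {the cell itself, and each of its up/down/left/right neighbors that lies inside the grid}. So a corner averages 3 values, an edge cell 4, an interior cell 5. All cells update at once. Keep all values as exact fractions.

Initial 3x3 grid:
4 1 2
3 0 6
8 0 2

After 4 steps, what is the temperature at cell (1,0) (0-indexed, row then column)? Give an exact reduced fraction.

Step 1: cell (1,0) = 15/4
Step 2: cell (1,0) = 145/48
Step 3: cell (1,0) = 1663/576
Step 4: cell (1,0) = 19393/6912
Full grid after step 4:
  6985/2592 17729/6912 4285/1728
  19393/6912 85/32 8785/3456
  14975/5184 9509/3456 3401/1296

Answer: 19393/6912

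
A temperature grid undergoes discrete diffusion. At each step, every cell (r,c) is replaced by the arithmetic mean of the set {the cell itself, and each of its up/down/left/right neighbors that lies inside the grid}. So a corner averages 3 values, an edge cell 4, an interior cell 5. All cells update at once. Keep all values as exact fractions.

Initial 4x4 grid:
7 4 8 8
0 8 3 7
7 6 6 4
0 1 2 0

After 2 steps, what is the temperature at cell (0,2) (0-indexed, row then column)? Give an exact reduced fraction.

Step 1: cell (0,2) = 23/4
Step 2: cell (0,2) = 797/120
Full grid after step 2:
  191/36 611/120 797/120 227/36
  997/240 569/100 521/100 1429/240
  1021/240 39/10 227/50 319/80
  49/18 383/120 107/40 17/6

Answer: 797/120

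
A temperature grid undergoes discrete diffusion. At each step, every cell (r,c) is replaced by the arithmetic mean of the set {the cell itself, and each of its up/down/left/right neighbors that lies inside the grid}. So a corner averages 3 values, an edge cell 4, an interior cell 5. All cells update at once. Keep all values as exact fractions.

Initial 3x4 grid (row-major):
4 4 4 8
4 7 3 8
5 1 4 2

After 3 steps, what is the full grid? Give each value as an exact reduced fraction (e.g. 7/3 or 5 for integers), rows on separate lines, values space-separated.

Answer: 1553/360 377/80 1757/360 11767/2160
1567/360 199/48 2861/600 13997/2880
8423/2160 5911/1440 5783/1440 2473/540

Derivation:
After step 1:
  4 19/4 19/4 20/3
  5 19/5 26/5 21/4
  10/3 17/4 5/2 14/3
After step 2:
  55/12 173/40 641/120 50/9
  121/30 23/5 43/10 1307/240
  151/36 833/240 997/240 149/36
After step 3:
  1553/360 377/80 1757/360 11767/2160
  1567/360 199/48 2861/600 13997/2880
  8423/2160 5911/1440 5783/1440 2473/540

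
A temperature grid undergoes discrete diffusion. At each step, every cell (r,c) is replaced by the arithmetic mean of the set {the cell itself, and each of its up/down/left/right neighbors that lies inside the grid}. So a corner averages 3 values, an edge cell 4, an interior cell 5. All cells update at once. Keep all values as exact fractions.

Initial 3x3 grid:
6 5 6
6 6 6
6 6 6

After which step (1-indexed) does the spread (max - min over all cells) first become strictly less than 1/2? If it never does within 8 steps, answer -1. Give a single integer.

Answer: 1

Derivation:
Step 1: max=6, min=17/3, spread=1/3
  -> spread < 1/2 first at step 1
Step 2: max=6, min=1373/240, spread=67/240
Step 3: max=1193/200, min=12523/2160, spread=1807/10800
Step 4: max=32039/5400, min=5026037/864000, spread=33401/288000
Step 5: max=3196609/540000, min=45426067/7776000, spread=3025513/38880000
Step 6: max=170044051/28800000, min=18197473133/3110400000, spread=53531/995328
Step 7: max=45864883949/7776000000, min=1093711074151/186624000000, spread=450953/11943936
Step 8: max=5497711389481/933120000000, min=65675736439397/11197440000000, spread=3799043/143327232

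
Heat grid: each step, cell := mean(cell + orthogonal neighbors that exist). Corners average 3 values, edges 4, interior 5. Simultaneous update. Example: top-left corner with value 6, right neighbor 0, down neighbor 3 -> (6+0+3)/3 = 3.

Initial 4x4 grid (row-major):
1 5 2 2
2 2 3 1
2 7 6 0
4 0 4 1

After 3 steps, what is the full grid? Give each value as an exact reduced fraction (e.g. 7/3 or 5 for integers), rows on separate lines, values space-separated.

Answer: 373/135 383/144 9503/3600 1177/540
1957/720 2339/750 4003/1500 8423/3600
3787/1200 382/125 181/60 8471/3600
133/45 3877/1200 10031/3600 269/108

Derivation:
After step 1:
  8/3 5/2 3 5/3
  7/4 19/5 14/5 3/2
  15/4 17/5 4 2
  2 15/4 11/4 5/3
After step 2:
  83/36 359/120 299/120 37/18
  359/120 57/20 151/50 239/120
  109/40 187/50 299/100 55/24
  19/6 119/40 73/24 77/36
After step 3:
  373/135 383/144 9503/3600 1177/540
  1957/720 2339/750 4003/1500 8423/3600
  3787/1200 382/125 181/60 8471/3600
  133/45 3877/1200 10031/3600 269/108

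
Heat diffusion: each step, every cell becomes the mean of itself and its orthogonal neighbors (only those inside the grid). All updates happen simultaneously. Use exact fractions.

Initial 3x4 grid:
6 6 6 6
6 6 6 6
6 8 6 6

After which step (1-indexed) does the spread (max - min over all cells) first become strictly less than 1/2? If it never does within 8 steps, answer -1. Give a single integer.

Answer: 3

Derivation:
Step 1: max=20/3, min=6, spread=2/3
Step 2: max=391/60, min=6, spread=31/60
Step 3: max=3451/540, min=6, spread=211/540
  -> spread < 1/2 first at step 3
Step 4: max=340897/54000, min=5447/900, spread=14077/54000
Step 5: max=3056407/486000, min=327683/54000, spread=5363/24300
Step 6: max=91220809/14580000, min=182869/30000, spread=93859/583200
Step 7: max=5459074481/874800000, min=296936467/48600000, spread=4568723/34992000
Step 8: max=326708435629/52488000000, min=8929618889/1458000000, spread=8387449/83980800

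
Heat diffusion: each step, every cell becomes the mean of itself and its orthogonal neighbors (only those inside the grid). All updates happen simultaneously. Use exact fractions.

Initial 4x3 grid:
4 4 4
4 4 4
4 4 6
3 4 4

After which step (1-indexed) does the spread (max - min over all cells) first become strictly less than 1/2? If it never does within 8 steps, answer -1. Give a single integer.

Answer: 3

Derivation:
Step 1: max=14/3, min=11/3, spread=1
Step 2: max=271/60, min=67/18, spread=143/180
Step 3: max=9319/2160, min=28249/7200, spread=8443/21600
  -> spread < 1/2 first at step 3
Step 4: max=460379/108000, min=514643/129600, spread=189059/648000
Step 5: max=32662267/7776000, min=26066221/6480000, spread=6914009/38880000
Step 6: max=812201557/194400000, min=65616211/16200000, spread=992281/7776000
Step 7: max=116273537947/27993600000, min=47442458363/11664000000, spread=12058189379/139968000000
Step 8: max=2899037830867/699840000000, min=118902016583/29160000000, spread=363115463/5598720000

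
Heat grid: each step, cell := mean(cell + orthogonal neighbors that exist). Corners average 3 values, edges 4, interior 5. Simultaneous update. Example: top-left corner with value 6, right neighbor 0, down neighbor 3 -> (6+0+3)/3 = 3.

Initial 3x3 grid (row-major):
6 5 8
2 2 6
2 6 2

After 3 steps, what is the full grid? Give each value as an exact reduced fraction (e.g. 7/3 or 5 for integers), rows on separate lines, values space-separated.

Answer: 9317/2160 66869/14400 11027/2160
13511/3600 25753/6000 10999/2400
1913/540 4487/1200 4601/1080

Derivation:
After step 1:
  13/3 21/4 19/3
  3 21/5 9/2
  10/3 3 14/3
After step 2:
  151/36 1207/240 193/36
  223/60 399/100 197/40
  28/9 19/5 73/18
After step 3:
  9317/2160 66869/14400 11027/2160
  13511/3600 25753/6000 10999/2400
  1913/540 4487/1200 4601/1080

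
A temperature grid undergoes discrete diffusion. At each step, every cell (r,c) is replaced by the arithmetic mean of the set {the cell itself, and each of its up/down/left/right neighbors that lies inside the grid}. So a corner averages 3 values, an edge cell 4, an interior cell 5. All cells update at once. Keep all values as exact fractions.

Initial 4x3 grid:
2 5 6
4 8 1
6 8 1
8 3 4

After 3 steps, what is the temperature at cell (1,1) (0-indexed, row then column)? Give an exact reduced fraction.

Step 1: cell (1,1) = 26/5
Step 2: cell (1,1) = 493/100
Step 3: cell (1,1) = 28747/6000
Full grid after step 3:
  10267/2160 66653/14400 3149/720
  18227/3600 28747/6000 5209/1200
  19697/3600 29297/6000 15497/3600
  11797/2160 71983/14400 9097/2160

Answer: 28747/6000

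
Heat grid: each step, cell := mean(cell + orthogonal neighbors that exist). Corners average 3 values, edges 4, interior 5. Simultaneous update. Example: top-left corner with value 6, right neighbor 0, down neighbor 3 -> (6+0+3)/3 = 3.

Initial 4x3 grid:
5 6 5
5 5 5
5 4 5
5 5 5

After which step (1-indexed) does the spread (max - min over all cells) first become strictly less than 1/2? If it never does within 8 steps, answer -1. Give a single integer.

Step 1: max=16/3, min=19/4, spread=7/12
Step 2: max=251/48, min=481/100, spread=503/1200
  -> spread < 1/2 first at step 2
Step 3: max=74261/14400, min=23237/4800, spread=91/288
Step 4: max=4421839/864000, min=210217/43200, spread=217499/864000
Step 5: max=263939741/51840000, min=84273197/17280000, spread=222403/1036800
Step 6: max=15766638919/3110400000, min=5074056823/1036800000, spread=10889369/62208000
Step 7: max=943094824421/186624000000, min=305188269557/62208000000, spread=110120063/746496000
Step 8: max=56434570502239/11197440000000, min=18356302267663/3732480000000, spread=5462654797/44789760000

Answer: 2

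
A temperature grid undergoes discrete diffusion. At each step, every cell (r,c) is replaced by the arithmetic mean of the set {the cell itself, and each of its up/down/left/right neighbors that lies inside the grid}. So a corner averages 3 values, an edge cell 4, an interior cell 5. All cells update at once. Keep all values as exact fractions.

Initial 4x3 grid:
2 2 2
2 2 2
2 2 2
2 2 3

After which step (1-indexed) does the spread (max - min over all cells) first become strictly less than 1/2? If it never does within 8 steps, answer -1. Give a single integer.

Step 1: max=7/3, min=2, spread=1/3
  -> spread < 1/2 first at step 1
Step 2: max=41/18, min=2, spread=5/18
Step 3: max=473/216, min=2, spread=41/216
Step 4: max=56057/25920, min=2, spread=4217/25920
Step 5: max=3319549/1555200, min=14479/7200, spread=38417/311040
Step 6: max=197824211/93312000, min=290597/144000, spread=1903471/18662400
Step 7: max=11798429089/5598720000, min=8755759/4320000, spread=18038617/223948800
Step 8: max=705114582851/335923200000, min=790526759/388800000, spread=883978523/13436928000

Answer: 1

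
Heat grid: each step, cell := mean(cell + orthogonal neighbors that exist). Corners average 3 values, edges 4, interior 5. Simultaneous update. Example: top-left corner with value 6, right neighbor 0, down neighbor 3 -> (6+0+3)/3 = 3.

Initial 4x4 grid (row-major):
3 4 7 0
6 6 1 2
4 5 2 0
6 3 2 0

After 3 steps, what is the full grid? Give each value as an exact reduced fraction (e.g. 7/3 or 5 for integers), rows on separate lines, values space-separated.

Answer: 2441/540 1519/360 77/24 213/80
206/45 5969/1500 6123/2000 983/480
997/225 181/48 1483/600 12241/7200
1819/432 25349/7200 16621/7200 313/216

Derivation:
After step 1:
  13/3 5 3 3
  19/4 22/5 18/5 3/4
  21/4 4 2 1
  13/3 4 7/4 2/3
After step 2:
  169/36 251/60 73/20 9/4
  281/60 87/20 11/4 167/80
  55/12 393/100 247/100 53/48
  163/36 169/48 101/48 41/36
After step 3:
  2441/540 1519/360 77/24 213/80
  206/45 5969/1500 6123/2000 983/480
  997/225 181/48 1483/600 12241/7200
  1819/432 25349/7200 16621/7200 313/216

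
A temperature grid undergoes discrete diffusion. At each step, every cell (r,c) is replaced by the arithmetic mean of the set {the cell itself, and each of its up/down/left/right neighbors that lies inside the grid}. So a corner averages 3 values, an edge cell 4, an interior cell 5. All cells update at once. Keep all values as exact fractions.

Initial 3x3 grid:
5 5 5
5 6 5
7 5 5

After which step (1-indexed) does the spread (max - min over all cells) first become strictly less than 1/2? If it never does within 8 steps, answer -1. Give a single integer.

Answer: 3

Derivation:
Step 1: max=23/4, min=5, spread=3/4
Step 2: max=103/18, min=409/80, spread=439/720
Step 3: max=5951/1080, min=1847/360, spread=41/108
  -> spread < 1/2 first at step 3
Step 4: max=355537/64800, min=112729/21600, spread=347/1296
Step 5: max=21083639/3888000, min=6784463/1296000, spread=2921/15552
Step 6: max=1260395233/233280000, min=409877161/77760000, spread=24611/186624
Step 7: max=75280985351/13996800000, min=24661726367/4665600000, spread=207329/2239488
Step 8: max=4506878713297/839808000000, min=1484098789849/279936000000, spread=1746635/26873856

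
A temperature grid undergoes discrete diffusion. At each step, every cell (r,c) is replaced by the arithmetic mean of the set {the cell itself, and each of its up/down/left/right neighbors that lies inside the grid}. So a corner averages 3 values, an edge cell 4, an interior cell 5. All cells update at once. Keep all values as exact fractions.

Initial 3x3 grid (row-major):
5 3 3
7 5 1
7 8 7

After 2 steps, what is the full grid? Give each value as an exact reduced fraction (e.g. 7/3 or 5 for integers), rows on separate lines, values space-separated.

After step 1:
  5 4 7/3
  6 24/5 4
  22/3 27/4 16/3
After step 2:
  5 121/30 31/9
  347/60 511/100 247/60
  241/36 1453/240 193/36

Answer: 5 121/30 31/9
347/60 511/100 247/60
241/36 1453/240 193/36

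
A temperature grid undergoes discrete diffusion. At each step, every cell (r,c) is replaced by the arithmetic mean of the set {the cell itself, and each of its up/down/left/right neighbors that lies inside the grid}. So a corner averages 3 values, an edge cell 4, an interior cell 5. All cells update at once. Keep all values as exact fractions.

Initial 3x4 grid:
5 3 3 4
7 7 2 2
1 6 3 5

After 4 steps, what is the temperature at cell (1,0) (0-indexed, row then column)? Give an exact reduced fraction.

Answer: 997783/216000

Derivation:
Step 1: cell (1,0) = 5
Step 2: cell (1,0) = 59/12
Step 3: cell (1,0) = 16937/3600
Step 4: cell (1,0) = 997783/216000
Full grid after step 4:
  49289/10800 12779/3000 67219/18000 16529/4800
  997783/216000 771049/180000 1371223/360000 3001667/864000
  296059/64800 931963/216000 833003/216000 465433/129600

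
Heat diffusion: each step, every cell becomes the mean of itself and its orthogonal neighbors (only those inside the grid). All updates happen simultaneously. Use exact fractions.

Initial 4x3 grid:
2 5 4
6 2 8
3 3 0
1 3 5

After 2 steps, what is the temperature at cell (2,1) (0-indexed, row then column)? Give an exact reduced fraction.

Step 1: cell (2,1) = 11/5
Step 2: cell (2,1) = 69/20
Full grid after step 2:
  65/18 361/80 149/36
  469/120 17/5 539/120
  331/120 69/20 371/120
  103/36 51/20 29/9

Answer: 69/20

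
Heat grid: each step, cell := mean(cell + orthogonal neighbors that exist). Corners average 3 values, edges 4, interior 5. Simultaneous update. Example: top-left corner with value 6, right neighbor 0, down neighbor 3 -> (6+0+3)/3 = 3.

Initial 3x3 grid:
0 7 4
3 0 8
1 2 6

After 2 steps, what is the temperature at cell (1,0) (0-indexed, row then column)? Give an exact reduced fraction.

Step 1: cell (1,0) = 1
Step 2: cell (1,0) = 31/12
Full grid after step 2:
  85/36 197/48 163/36
  31/12 29/10 121/24
  7/4 163/48 145/36

Answer: 31/12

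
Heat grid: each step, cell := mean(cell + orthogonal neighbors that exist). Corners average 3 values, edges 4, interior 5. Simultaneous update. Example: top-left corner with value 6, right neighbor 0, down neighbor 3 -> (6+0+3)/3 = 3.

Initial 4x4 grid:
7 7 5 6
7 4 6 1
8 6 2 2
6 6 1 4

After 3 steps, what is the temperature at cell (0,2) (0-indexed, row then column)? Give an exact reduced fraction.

Answer: 2419/480

Derivation:
Step 1: cell (0,2) = 6
Step 2: cell (0,2) = 387/80
Step 3: cell (0,2) = 2419/480
Full grid after step 3:
  115/18 13711/2400 2419/480 3077/720
  14801/2400 2793/500 1739/400 58/15
  43411/7200 30499/6000 5903/1500 2809/900
  12457/2160 4427/900 1637/450 404/135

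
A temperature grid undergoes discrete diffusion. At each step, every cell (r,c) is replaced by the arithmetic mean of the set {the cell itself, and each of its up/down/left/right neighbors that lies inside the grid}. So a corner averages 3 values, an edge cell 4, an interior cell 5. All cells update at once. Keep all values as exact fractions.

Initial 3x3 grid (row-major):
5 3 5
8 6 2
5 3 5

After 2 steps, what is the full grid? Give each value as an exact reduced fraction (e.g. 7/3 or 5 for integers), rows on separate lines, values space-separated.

Answer: 193/36 1069/240 151/36
79/15 122/25 467/120
193/36 1069/240 151/36

Derivation:
After step 1:
  16/3 19/4 10/3
  6 22/5 9/2
  16/3 19/4 10/3
After step 2:
  193/36 1069/240 151/36
  79/15 122/25 467/120
  193/36 1069/240 151/36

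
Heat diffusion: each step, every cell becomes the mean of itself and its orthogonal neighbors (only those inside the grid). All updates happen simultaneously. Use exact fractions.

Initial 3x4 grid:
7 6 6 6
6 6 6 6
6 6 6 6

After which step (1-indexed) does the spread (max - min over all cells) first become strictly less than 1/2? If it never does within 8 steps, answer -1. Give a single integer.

Step 1: max=19/3, min=6, spread=1/3
  -> spread < 1/2 first at step 1
Step 2: max=113/18, min=6, spread=5/18
Step 3: max=1337/216, min=6, spread=41/216
Step 4: max=159737/25920, min=6, spread=4217/25920
Step 5: max=9540349/1555200, min=43279/7200, spread=38417/311040
Step 6: max=571072211/93312000, min=866597/144000, spread=1903471/18662400
Step 7: max=34193309089/5598720000, min=26035759/4320000, spread=18038617/223948800
Step 8: max=2048807382851/335923200000, min=2345726759/388800000, spread=883978523/13436928000

Answer: 1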